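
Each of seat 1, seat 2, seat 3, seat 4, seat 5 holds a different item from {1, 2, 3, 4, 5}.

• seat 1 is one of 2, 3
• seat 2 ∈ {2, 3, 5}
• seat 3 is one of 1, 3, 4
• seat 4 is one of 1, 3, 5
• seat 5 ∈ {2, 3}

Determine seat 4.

1

The 5 variables together cover exactly {1, 2, 3, 4, 5} — 5 values for 5 variables — and 4 appears only in seat 3's list, so seat 3 = 4.
Among the 4 still-open variables, 1 fits only seat 4 (and all 4 values in {1, 2, 3, 5} must be used), so seat 4 = 1.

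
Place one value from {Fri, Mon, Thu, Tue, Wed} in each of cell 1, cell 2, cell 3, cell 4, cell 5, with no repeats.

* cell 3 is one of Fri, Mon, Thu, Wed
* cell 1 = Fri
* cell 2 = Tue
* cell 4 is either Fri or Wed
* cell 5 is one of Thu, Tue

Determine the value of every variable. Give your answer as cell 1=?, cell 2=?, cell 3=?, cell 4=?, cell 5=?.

cell 1's domain is down to {Fri}, so cell 1 = Fri. Strike Fri from cell 3, cell 4.
That leaves cell 2 = Tue. Eliminate Tue elsewhere: cell 5.
cell 4's domain is down to {Wed}, so cell 4 = Wed. Eliminate Wed elsewhere: cell 3.
cell 5 must be Thu (only option left). So cell 3 can't be Thu.
cell 3's domain is down to {Mon}, so cell 3 = Mon.

cell 1=Fri, cell 2=Tue, cell 3=Mon, cell 4=Wed, cell 5=Thu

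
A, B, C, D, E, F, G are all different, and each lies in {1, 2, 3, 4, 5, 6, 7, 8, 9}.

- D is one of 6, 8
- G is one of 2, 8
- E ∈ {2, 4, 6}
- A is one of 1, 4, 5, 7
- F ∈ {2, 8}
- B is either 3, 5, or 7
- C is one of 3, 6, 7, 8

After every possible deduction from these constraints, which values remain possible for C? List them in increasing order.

F and G between them cover only {2, 8} — a naked pair. Remove those values from C, D, E.
D has just one choice, so D = 6. Eliminate 6 elsewhere: C, E.
E must be 4 (only option left). Eliminate 4 elsewhere: A.
No further eliminations apply; C can still be any of 3, 7.

3, 7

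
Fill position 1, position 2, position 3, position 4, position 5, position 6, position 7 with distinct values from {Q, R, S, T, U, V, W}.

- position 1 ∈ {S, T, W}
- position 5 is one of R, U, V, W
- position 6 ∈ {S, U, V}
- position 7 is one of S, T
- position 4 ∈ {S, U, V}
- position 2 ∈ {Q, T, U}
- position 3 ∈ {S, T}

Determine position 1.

W

The 7 variables together cover exactly {Q, R, S, T, U, V, W} — 7 values for 7 variables — and Q appears only in position 2's list, so position 2 = Q.
Among the 6 still-open variables, R fits only position 5 (and all 6 values in {R, S, T, U, V, W} must be used), so position 5 = R.
The 5 still-open variables draw from only 5 values {S, T, U, V, W}, so each is used; only position 1 can be W, hence position 1 = W.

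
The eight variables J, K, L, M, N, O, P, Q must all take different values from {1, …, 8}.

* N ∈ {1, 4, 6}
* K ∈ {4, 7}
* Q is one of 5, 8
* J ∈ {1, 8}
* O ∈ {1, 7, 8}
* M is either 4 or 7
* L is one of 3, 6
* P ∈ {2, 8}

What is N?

The 8 variables draw from only 8 values {1, 2, 3, 4, 5, 6, 7, 8}, so each is used; only P can be 2, hence P = 2.
The 7 still-open variables together cover exactly {1, 3, 4, 5, 6, 7, 8} — 7 values for 7 variables — and 3 appears only in L's list, so L = 3.
The 6 still-open variables draw from only 6 values {1, 4, 5, 6, 7, 8}, so each is used; only Q can be 5, hence Q = 5.
The 5 still-open variables draw from only 5 values {1, 4, 6, 7, 8}, so each is used; only N can be 6, hence N = 6.

6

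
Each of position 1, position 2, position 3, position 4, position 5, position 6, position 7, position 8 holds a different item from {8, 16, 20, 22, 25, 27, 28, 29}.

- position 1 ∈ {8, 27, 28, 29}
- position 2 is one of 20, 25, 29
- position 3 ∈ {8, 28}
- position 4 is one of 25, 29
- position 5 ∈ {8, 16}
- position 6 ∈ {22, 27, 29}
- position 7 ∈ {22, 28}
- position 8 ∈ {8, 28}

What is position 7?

22

The 8 variables draw from only 8 values {8, 16, 20, 22, 25, 27, 28, 29}, so each is used; only position 5 can be 16, hence position 5 = 16.
The 7 still-open variables together cover exactly {8, 20, 22, 25, 27, 28, 29} — 7 values for 7 variables — and 20 appears only in position 2's list, so position 2 = 20.
The 6 still-open variables draw from only 6 values {8, 22, 25, 27, 28, 29}, so each is used; only position 4 can be 25, hence position 4 = 25.
position 3 and position 8 share exactly the 2 values {8, 28}; by pigeonhole those values go to them, so strike 8, 28 from position 1, position 7.
So position 7 = 22.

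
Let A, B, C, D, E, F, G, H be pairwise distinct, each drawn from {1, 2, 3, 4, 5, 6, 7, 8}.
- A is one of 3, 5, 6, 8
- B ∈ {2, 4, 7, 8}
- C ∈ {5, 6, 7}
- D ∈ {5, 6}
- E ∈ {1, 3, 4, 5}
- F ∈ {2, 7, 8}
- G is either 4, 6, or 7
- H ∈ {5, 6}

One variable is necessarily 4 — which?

G

Among the 8 variables, 1 fits only E (and all 8 values in {1, 2, 3, 4, 5, 6, 7, 8} must be used), so E = 1.
The 7 still-open variables draw from only 7 values {2, 3, 4, 5, 6, 7, 8}, so each is used; only A can be 3, hence A = 3.
D and H share exactly the 2 values {5, 6}; by pigeonhole those values go to them, so strike 5, 6 from C, G.
C must be 7 (only option left). Eliminate 7 elsewhere: B, F, G.
So 4 goes to G.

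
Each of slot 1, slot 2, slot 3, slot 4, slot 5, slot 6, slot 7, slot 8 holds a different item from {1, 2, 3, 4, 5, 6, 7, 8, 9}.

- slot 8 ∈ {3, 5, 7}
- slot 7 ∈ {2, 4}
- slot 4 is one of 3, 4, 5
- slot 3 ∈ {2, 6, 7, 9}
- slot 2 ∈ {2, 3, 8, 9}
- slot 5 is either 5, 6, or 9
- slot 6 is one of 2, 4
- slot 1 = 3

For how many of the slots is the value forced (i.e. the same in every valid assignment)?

4

slot 1's domain is down to {3}, so slot 1 = 3. Strike 3 from slot 2, slot 4, slot 8.
The 7 still-open variables together cover exactly {2, 4, 5, 6, 7, 8, 9} — 7 values for 7 variables — and 8 appears only in slot 2's list, so slot 2 = 8.
The 2 variables slot 6 and slot 7 are confined to {2, 4}, which locks those values in; drop them from slot 3, slot 4.
slot 4's domain is down to {5}, so slot 4 = 5. Eliminate 5 elsewhere: slot 5, slot 8.
slot 8's domain is down to {7}, so slot 8 = 7. Eliminate 7 elsewhere: slot 3.
Determined: slot 1=3, slot 2=8, slot 4=5, slot 8=7. The other slots each still have more than one consistent value. That makes 4.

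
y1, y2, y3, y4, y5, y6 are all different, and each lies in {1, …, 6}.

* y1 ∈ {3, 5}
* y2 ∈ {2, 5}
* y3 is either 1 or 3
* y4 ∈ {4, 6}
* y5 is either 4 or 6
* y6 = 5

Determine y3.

y6 has just one choice, so y6 = 5. Strike 5 from y1, y2.
y1 has just one choice, so y1 = 3. Eliminate 3 elsewhere: y3.
So y3 = 1.

1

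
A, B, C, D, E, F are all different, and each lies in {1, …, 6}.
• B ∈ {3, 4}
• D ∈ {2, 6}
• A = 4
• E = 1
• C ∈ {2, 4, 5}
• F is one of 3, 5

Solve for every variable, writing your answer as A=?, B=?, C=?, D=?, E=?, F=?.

A must be 4 (only option left). Eliminate 4 elsewhere: B, C.
B must be 3 (only option left). Strike 3 from F.
That leaves E = 1.
That leaves F = 5. Eliminate 5 elsewhere: C.
C's domain is down to {2}, so C = 2. Eliminate 2 elsewhere: D.
D has just one choice, so D = 6.

A=4, B=3, C=2, D=6, E=1, F=5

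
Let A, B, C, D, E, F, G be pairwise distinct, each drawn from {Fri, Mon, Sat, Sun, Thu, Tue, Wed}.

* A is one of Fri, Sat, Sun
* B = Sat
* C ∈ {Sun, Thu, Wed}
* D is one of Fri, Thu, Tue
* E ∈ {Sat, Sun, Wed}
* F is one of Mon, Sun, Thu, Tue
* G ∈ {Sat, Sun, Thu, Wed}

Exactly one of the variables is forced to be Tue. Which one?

B has just one choice, so B = Sat. So A, E, G can't be Sat.
The 6 still-open variables draw from only 6 values {Fri, Mon, Sun, Thu, Tue, Wed}, so each is used; only F can be Mon, hence F = Mon.
The 5 still-open variables together cover exactly {Fri, Sun, Thu, Tue, Wed} — 5 values for 5 variables — and Tue appears only in D's list, so D = Tue.

D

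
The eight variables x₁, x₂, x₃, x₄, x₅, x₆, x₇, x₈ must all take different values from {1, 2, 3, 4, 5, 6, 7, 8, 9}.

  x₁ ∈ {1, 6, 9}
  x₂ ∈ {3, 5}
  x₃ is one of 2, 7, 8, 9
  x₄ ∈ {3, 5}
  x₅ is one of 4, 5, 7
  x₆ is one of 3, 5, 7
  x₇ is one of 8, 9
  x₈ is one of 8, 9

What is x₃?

x₂ and x₄ share exactly the 2 values {3, 5}; by pigeonhole those values go to them, so strike 3, 5 from x₅, x₆.
x₆'s domain is down to {7}, so x₆ = 7. So x₃, x₅ can't be 7.
x₅ must be 4 (only option left).
x₇ and x₈ between them cover only {8, 9} — a naked pair. Remove those values from x₁, x₃.
So x₃ = 2.

2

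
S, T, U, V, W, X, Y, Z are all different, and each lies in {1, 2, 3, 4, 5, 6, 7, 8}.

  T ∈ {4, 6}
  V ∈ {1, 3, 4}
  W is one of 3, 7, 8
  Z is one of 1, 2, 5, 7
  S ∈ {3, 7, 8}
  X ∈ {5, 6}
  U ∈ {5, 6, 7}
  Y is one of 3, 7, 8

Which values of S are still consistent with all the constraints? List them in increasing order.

3, 7, 8

The 8 variables draw from only 8 values {1, 2, 3, 4, 5, 6, 7, 8}, so each is used; only Z can be 2, hence Z = 2.
The 7 still-open variables together cover exactly {1, 3, 4, 5, 6, 7, 8} — 7 values for 7 variables — and 1 appears only in V's list, so V = 1.
The 6 still-open variables draw from only 6 values {3, 4, 5, 6, 7, 8}, so each is used; only T can be 4, hence T = 4.
The 3 variables S, W, Y are confined to {3, 7, 8}, which locks those values in; drop them from U.
No further eliminations apply; S can still be any of 3, 7, 8.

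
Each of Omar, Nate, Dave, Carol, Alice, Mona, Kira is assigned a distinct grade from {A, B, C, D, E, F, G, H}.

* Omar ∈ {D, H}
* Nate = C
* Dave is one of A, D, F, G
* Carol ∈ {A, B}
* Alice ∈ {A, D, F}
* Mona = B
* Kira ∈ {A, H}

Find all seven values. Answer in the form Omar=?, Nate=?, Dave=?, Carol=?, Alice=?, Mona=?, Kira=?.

Omar=D, Nate=C, Dave=G, Carol=A, Alice=F, Mona=B, Kira=H

Nate has just one choice, so Nate = C.
That leaves Mona = B. Strike B from Carol.
Carol has just one choice, so Carol = A. Remove A from Dave, Alice, Kira.
Kira must be H (only option left). Eliminate H elsewhere: Omar.
Omar must be D (only option left). Eliminate D elsewhere: Dave, Alice.
Alice must be F (only option left). So Dave can't be F.
Dave's domain is down to {G}, so Dave = G.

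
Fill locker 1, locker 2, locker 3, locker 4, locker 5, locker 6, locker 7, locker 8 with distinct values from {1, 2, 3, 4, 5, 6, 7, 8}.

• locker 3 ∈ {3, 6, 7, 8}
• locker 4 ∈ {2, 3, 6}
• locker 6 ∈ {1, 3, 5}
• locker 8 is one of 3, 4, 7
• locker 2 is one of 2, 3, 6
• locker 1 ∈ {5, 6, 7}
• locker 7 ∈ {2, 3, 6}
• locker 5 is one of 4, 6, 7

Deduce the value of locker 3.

8

Among the 8 variables, 1 fits only locker 6 (and all 8 values in {1, 2, 3, 4, 5, 6, 7, 8} must be used), so locker 6 = 1.
Among the 7 still-open variables, 5 fits only locker 1 (and all 7 values in {2, 3, 4, 5, 6, 7, 8} must be used), so locker 1 = 5.
Among the 6 still-open variables, 8 fits only locker 3 (and all 6 values in {2, 3, 4, 6, 7, 8} must be used), so locker 3 = 8.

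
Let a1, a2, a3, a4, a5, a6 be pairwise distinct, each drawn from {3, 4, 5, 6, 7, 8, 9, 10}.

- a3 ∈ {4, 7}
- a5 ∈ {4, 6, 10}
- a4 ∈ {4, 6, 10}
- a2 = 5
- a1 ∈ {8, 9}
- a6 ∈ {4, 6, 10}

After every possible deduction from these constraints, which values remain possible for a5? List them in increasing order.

a2 has just one choice, so a2 = 5.
The 3 variables a4, a5, a6 are confined to {4, 6, 10}, which locks those values in; drop them from a3.
a3's domain is down to {7}, so a3 = 7.
No further eliminations apply; a5 can still be any of 4, 6, 10.

4, 6, 10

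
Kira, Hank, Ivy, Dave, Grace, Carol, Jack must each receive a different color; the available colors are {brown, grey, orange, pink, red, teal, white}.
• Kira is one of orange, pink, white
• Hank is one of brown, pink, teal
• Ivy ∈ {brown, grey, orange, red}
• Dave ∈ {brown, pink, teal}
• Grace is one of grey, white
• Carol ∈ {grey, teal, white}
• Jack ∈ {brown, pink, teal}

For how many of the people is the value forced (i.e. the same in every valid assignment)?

2

Among the 7 variables, red fits only Ivy (and all 7 values in {brown, grey, orange, pink, red, teal, white} must be used), so Ivy = red.
Among the 6 still-open variables, orange fits only Kira (and all 6 values in {brown, grey, orange, pink, teal, white} must be used), so Kira = orange.
Hank, Dave, Jack share exactly the 3 values {brown, pink, teal}; by pigeonhole those values go to them, so strike brown, pink, teal from Carol.
Determined: Kira=orange, Ivy=red. The other people each still have more than one consistent value. That makes 2.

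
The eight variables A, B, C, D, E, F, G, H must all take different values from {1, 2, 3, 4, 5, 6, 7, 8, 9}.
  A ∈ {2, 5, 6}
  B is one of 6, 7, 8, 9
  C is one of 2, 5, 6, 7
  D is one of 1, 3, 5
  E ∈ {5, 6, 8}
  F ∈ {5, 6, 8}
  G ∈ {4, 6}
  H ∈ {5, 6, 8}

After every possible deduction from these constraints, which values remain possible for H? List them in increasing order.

5, 6, 8

E, F, H share exactly the 3 values {5, 6, 8}; by pigeonhole those values go to them, so strike 5, 6, 8 from A, B, C, D, G.
A must be 2 (only option left). Strike 2 from C.
C has just one choice, so C = 7. Strike 7 from B.
G has just one choice, so G = 4.
That leaves B = 9.
No further eliminations apply; H can still be any of 5, 6, 8.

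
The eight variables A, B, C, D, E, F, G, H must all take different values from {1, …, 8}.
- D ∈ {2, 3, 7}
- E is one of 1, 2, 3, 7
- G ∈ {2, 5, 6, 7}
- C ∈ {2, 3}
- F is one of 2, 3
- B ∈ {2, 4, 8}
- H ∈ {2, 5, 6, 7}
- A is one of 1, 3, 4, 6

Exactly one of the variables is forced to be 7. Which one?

The 8 variables draw from only 8 values {1, 2, 3, 4, 5, 6, 7, 8}, so each is used; only B can be 8, hence B = 8.
Among the 7 still-open variables, 4 fits only A (and all 7 values in {1, 2, 3, 4, 5, 6, 7} must be used), so A = 4.
Among the 6 still-open variables, 1 fits only E (and all 6 values in {1, 2, 3, 5, 6, 7} must be used), so E = 1.
C and F between them cover only {2, 3} — a naked pair. Remove those values from D, G, H.
So 7 goes to D.

D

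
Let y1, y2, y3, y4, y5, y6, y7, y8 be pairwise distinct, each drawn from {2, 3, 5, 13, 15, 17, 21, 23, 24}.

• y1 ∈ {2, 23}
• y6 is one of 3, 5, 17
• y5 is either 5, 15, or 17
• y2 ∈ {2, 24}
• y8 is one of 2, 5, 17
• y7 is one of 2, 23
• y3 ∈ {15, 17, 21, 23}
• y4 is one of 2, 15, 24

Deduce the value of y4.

The 8 variables together cover exactly {2, 3, 5, 15, 17, 21, 23, 24} — 8 values for 8 variables — and 3 appears only in y6's list, so y6 = 3.
Among the 7 still-open variables, 21 fits only y3 (and all 7 values in {2, 5, 15, 17, 21, 23, 24} must be used), so y3 = 21.
y1 and y7 between them cover only {2, 23} — a naked pair. Remove those values from y2, y4, y8.
y2 must be 24 (only option left). Strike 24 from y4.
So y4 = 15.

15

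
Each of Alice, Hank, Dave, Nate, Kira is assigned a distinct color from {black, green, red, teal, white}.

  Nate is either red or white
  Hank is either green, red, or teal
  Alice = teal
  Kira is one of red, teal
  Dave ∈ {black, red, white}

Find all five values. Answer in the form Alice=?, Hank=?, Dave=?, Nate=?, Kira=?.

Alice must be teal (only option left). Remove teal from Hank, Kira.
Kira has just one choice, so Kira = red. Strike red from Hank, Dave, Nate.
That leaves Hank = green.
That leaves Nate = white. Strike white from Dave.
That leaves Dave = black.

Alice=teal, Hank=green, Dave=black, Nate=white, Kira=red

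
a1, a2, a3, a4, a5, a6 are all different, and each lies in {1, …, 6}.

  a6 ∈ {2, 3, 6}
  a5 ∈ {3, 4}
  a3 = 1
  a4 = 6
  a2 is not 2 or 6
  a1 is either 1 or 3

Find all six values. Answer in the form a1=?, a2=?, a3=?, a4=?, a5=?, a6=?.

a1=3, a2=5, a3=1, a4=6, a5=4, a6=2

a3's domain is down to {1}, so a3 = 1. Strike 1 from a1, a2.
That leaves a4 = 6. Remove 6 from a6.
a1's domain is down to {3}, so a1 = 3. So a2, a5, a6 can't be 3.
a5's domain is down to {4}, so a5 = 4. So a2 can't be 4.
That leaves a6 = 2.
a2's domain is down to {5}, so a2 = 5.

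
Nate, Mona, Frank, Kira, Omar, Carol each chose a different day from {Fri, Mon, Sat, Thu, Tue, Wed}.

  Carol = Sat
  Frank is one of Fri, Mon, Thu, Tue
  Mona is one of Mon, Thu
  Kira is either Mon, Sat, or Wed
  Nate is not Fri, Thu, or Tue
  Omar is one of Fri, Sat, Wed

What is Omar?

Fri

Carol has just one choice, so Carol = Sat. Eliminate Sat elsewhere: Nate, Kira, Omar.
The 5 still-open variables together cover exactly {Fri, Mon, Thu, Tue, Wed} — 5 values for 5 variables — and Tue appears only in Frank's list, so Frank = Tue.
The 4 still-open variables draw from only 4 values {Fri, Mon, Thu, Wed}, so each is used; only Omar can be Fri, hence Omar = Fri.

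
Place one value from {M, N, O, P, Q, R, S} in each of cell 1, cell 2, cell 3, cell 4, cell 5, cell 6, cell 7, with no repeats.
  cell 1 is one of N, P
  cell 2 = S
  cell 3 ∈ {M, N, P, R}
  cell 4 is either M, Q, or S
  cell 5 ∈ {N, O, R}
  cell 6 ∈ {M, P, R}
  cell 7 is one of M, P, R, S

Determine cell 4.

cell 2 has just one choice, so cell 2 = S. Strike S from cell 4, cell 7.
The 6 still-open variables together cover exactly {M, N, O, P, Q, R} — 6 values for 6 variables — and O appears only in cell 5's list, so cell 5 = O.
The 5 still-open variables together cover exactly {M, N, P, Q, R} — 5 values for 5 variables — and Q appears only in cell 4's list, so cell 4 = Q.

Q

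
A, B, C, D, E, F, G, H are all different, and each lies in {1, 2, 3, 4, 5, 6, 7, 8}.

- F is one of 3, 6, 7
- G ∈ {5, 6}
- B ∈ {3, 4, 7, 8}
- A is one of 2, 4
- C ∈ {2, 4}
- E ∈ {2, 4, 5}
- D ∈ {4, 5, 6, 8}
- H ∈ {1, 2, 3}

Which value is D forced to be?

8

Among the 8 variables, 1 fits only H (and all 8 values in {1, 2, 3, 4, 5, 6, 7, 8} must be used), so H = 1.
A and C share exactly the 2 values {2, 4}; by pigeonhole those values go to them, so strike 2, 4 from B, D, E.
E must be 5 (only option left). So D, G can't be 5.
G has just one choice, so G = 6. Strike 6 from D, F.
So D = 8.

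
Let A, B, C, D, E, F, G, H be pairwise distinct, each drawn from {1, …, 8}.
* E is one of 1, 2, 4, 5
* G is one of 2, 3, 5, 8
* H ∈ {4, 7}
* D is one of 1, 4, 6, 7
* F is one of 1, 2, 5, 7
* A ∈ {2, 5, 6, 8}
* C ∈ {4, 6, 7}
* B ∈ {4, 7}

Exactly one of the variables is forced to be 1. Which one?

D

The 8 variables together cover exactly {1, 2, 3, 4, 5, 6, 7, 8} — 8 values for 8 variables — and 3 appears only in G's list, so G = 3.
The 7 still-open variables together cover exactly {1, 2, 4, 5, 6, 7, 8} — 7 values for 7 variables — and 8 appears only in A's list, so A = 8.
The 2 variables B and H are confined to {4, 7}, which locks those values in; drop them from C, D, E, F.
C's domain is down to {6}, so C = 6. So D can't be 6.
So 1 goes to D.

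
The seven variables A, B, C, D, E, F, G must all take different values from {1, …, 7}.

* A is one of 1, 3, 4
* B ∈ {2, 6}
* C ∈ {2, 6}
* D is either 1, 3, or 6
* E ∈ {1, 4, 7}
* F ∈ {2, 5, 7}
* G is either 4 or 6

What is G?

The 7 variables draw from only 7 values {1, 2, 3, 4, 5, 6, 7}, so each is used; only F can be 5, hence F = 5.
Among the 6 still-open variables, 7 fits only E (and all 6 values in {1, 2, 3, 4, 6, 7} must be used), so E = 7.
B and C share exactly the 2 values {2, 6}; by pigeonhole those values go to them, so strike 2, 6 from D, G.
So G = 4.

4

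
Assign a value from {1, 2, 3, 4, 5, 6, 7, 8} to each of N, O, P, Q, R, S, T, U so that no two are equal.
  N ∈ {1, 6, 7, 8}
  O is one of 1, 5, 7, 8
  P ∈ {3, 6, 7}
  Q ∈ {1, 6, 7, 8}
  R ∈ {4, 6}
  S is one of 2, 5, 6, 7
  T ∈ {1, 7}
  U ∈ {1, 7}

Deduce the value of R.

The 8 variables draw from only 8 values {1, 2, 3, 4, 5, 6, 7, 8}, so each is used; only S can be 2, hence S = 2.
Among the 7 still-open variables, 3 fits only P (and all 7 values in {1, 3, 4, 5, 6, 7, 8} must be used), so P = 3.
The 6 still-open variables together cover exactly {1, 4, 5, 6, 7, 8} — 6 values for 6 variables — and 4 appears only in R's list, so R = 4.

4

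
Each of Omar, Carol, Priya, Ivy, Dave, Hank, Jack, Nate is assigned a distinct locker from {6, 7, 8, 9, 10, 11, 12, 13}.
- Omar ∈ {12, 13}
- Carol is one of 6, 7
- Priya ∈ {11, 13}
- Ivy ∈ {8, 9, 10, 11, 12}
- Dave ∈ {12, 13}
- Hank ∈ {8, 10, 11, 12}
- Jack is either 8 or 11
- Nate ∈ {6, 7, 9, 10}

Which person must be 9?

Ivy

Omar and Dave share exactly the 2 values {12, 13}; by pigeonhole those values go to them, so strike 12, 13 from Priya, Ivy, Hank.
Priya's domain is down to {11}, so Priya = 11. Strike 11 from Ivy, Hank, Jack.
Jack's domain is down to {8}, so Jack = 8. So Ivy, Hank can't be 8.
Hank must be 10 (only option left). So Ivy, Nate can't be 10.
So 9 goes to Ivy.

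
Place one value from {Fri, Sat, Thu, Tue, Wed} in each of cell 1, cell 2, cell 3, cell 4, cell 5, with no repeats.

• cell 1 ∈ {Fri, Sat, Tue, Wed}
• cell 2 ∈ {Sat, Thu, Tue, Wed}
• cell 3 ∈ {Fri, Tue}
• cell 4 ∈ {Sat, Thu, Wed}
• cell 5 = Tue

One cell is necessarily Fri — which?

cell 5 has just one choice, so cell 5 = Tue. Eliminate Tue elsewhere: cell 1, cell 2, cell 3.
So Fri goes to cell 3.

cell 3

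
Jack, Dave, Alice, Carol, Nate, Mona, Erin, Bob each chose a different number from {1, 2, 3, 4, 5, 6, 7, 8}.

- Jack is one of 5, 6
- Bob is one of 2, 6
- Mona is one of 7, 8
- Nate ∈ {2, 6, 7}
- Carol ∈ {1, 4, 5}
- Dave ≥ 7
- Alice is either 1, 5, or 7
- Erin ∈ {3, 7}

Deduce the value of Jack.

5

Among the 8 variables, 3 fits only Erin (and all 8 values in {1, 2, 3, 4, 5, 6, 7, 8} must be used), so Erin = 3.
The 7 still-open variables draw from only 7 values {1, 2, 4, 5, 6, 7, 8}, so each is used; only Carol can be 4, hence Carol = 4.
The 6 still-open variables together cover exactly {1, 2, 5, 6, 7, 8} — 6 values for 6 variables — and 1 appears only in Alice's list, so Alice = 1.
The 5 still-open variables draw from only 5 values {2, 5, 6, 7, 8}, so each is used; only Jack can be 5, hence Jack = 5.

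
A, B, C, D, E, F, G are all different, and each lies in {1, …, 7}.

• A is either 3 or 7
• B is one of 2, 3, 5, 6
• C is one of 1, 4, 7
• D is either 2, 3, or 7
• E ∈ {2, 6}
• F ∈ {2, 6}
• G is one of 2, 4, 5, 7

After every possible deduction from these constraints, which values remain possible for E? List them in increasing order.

2, 6

The 7 variables together cover exactly {1, 2, 3, 4, 5, 6, 7} — 7 values for 7 variables — and 1 appears only in C's list, so C = 1.
Among the 6 still-open variables, 4 fits only G (and all 6 values in {2, 3, 4, 5, 6, 7} must be used), so G = 4.
The 5 still-open variables draw from only 5 values {2, 3, 5, 6, 7}, so each is used; only B can be 5, hence B = 5.
E and F share exactly the 2 values {2, 6}; by pigeonhole those values go to them, so strike 2, 6 from D.
No further eliminations apply; E can still be any of 2, 6.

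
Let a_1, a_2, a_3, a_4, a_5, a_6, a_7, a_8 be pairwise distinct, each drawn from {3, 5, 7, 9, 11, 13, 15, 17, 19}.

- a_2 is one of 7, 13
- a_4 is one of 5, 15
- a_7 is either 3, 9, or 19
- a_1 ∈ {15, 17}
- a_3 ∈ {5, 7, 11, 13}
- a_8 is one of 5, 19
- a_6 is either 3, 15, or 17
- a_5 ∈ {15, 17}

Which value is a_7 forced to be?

a_1 and a_5 between them cover only {15, 17} — a naked pair. Remove those values from a_4, a_6.
a_4 must be 5 (only option left). Eliminate 5 elsewhere: a_3, a_8.
a_6's domain is down to {3}, so a_6 = 3. So a_7 can't be 3.
a_8 must be 19 (only option left). So a_7 can't be 19.
So a_7 = 9.

9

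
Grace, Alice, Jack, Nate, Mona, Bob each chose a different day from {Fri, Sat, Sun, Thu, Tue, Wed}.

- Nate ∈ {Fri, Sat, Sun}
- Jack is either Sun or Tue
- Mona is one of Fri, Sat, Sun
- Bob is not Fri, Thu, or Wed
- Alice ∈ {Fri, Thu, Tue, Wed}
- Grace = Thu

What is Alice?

Grace has just one choice, so Grace = Thu. Strike Thu from Alice.
The 5 still-open variables draw from only 5 values {Fri, Sat, Sun, Tue, Wed}, so each is used; only Alice can be Wed, hence Alice = Wed.

Wed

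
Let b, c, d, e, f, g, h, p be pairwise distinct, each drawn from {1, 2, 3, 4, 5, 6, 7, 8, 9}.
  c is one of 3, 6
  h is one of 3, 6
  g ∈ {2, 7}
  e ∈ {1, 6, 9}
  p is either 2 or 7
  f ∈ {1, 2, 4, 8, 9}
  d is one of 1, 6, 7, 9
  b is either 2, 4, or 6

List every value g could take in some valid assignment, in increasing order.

The 8 variables together cover exactly {1, 2, 3, 4, 6, 7, 8, 9} — 8 values for 8 variables — and 8 appears only in f's list, so f = 8.
The 7 still-open variables together cover exactly {1, 2, 3, 4, 6, 7, 9} — 7 values for 7 variables — and 4 appears only in b's list, so b = 4.
The 2 variables c and h are confined to {3, 6}, which locks those values in; drop them from d, e.
The 2 variables g and p are confined to {2, 7}, which locks those values in; drop them from d.
No further eliminations apply; g can still be any of 2, 7.

2, 7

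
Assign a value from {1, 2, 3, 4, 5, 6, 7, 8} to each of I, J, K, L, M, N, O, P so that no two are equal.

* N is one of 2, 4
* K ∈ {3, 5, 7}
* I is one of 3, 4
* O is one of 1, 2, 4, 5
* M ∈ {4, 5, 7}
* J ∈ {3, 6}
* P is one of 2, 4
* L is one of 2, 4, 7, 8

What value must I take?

3

Among the 8 variables, 1 fits only O (and all 8 values in {1, 2, 3, 4, 5, 6, 7, 8} must be used), so O = 1.
Among the 7 still-open variables, 6 fits only J (and all 7 values in {2, 3, 4, 5, 6, 7, 8} must be used), so J = 6.
The 6 still-open variables together cover exactly {2, 3, 4, 5, 7, 8} — 6 values for 6 variables — and 8 appears only in L's list, so L = 8.
The 2 variables N and P are confined to {2, 4}, which locks those values in; drop them from I, M.
So I = 3.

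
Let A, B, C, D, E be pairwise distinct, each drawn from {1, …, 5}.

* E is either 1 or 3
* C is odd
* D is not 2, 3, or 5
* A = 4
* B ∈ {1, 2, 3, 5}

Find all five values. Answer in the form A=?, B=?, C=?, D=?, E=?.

A's domain is down to {4}, so A = 4. Eliminate 4 elsewhere: D.
D must be 1 (only option left). Strike 1 from B, C, E.
E has just one choice, so E = 3. So B, C can't be 3.
C's domain is down to {5}, so C = 5. Eliminate 5 elsewhere: B.
B has just one choice, so B = 2.

A=4, B=2, C=5, D=1, E=3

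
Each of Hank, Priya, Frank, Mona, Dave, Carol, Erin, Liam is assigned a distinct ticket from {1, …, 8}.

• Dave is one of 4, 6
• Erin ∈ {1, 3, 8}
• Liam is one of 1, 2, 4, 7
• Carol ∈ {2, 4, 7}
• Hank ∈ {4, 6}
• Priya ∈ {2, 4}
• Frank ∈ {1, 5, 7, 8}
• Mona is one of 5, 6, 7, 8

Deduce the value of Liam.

1

Among the 8 variables, 3 fits only Erin (and all 8 values in {1, 2, 3, 4, 5, 6, 7, 8} must be used), so Erin = 3.
Hank and Dave share exactly the 2 values {4, 6}; by pigeonhole those values go to them, so strike 4, 6 from Priya, Mona, Carol, Liam.
Priya must be 2 (only option left). Remove 2 from Carol, Liam.
Carol must be 7 (only option left). Strike 7 from Frank, Mona, Liam.
So Liam = 1.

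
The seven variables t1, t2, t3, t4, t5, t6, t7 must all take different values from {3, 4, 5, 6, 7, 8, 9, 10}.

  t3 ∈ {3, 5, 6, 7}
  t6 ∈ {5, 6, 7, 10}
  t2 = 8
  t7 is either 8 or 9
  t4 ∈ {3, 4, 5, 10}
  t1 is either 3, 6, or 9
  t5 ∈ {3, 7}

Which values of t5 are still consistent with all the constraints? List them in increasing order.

t2 must be 8 (only option left). Remove 8 from t7.
t7 has just one choice, so t7 = 9. Eliminate 9 elsewhere: t1.
No further eliminations apply; t5 can still be any of 3, 7.

3, 7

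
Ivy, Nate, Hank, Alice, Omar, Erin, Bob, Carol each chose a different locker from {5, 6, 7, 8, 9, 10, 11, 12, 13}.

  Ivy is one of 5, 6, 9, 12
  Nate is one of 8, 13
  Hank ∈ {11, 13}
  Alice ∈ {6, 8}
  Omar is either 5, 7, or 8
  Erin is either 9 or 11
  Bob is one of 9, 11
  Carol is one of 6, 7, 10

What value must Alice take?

Erin and Bob between them cover only {9, 11} — a naked pair. Remove those values from Ivy, Hank.
That leaves Hank = 13. Remove 13 from Nate.
That leaves Nate = 8. Remove 8 from Alice, Omar.
So Alice = 6.

6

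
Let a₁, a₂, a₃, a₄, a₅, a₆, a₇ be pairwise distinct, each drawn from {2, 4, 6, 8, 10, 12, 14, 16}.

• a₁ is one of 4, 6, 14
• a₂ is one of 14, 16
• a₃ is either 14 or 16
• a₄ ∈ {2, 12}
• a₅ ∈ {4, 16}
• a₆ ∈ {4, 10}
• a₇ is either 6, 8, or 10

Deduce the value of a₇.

a₂ and a₃ share exactly the 2 values {14, 16}; by pigeonhole those values go to them, so strike 14, 16 from a₁, a₅.
a₅ must be 4 (only option left). Eliminate 4 elsewhere: a₁, a₆.
a₆'s domain is down to {10}, so a₆ = 10. Remove 10 from a₇.
That leaves a₁ = 6. Strike 6 from a₇.
So a₇ = 8.

8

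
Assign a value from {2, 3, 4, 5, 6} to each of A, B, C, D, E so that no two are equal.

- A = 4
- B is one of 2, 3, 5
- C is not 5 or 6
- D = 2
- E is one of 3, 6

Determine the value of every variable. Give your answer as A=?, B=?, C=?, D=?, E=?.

A must be 4 (only option left). Remove 4 from C.
D must be 2 (only option left). So B, C can't be 2.
C must be 3 (only option left). So B, E can't be 3.
E has just one choice, so E = 6.
B must be 5 (only option left).

A=4, B=5, C=3, D=2, E=6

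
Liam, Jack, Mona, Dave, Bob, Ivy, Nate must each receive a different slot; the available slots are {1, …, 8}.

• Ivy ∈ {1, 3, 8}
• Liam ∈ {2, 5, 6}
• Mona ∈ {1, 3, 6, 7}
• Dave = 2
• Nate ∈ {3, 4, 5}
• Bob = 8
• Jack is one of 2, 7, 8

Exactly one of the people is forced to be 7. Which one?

Jack

Dave must be 2 (only option left). Strike 2 from Liam, Jack.
Bob must be 8 (only option left). So Jack, Ivy can't be 8.
So 7 goes to Jack.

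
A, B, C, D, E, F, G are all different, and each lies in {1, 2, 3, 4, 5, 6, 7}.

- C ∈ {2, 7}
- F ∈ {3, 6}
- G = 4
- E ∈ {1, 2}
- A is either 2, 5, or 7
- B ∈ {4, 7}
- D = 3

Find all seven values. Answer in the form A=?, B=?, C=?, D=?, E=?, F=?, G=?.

A=5, B=7, C=2, D=3, E=1, F=6, G=4

D must be 3 (only option left). Strike 3 from F.
That leaves F = 6.
G must be 4 (only option left). Strike 4 from B.
B has just one choice, so B = 7. Remove 7 from A, C.
That leaves C = 2. Eliminate 2 elsewhere: A, E.
That leaves E = 1.
A has just one choice, so A = 5.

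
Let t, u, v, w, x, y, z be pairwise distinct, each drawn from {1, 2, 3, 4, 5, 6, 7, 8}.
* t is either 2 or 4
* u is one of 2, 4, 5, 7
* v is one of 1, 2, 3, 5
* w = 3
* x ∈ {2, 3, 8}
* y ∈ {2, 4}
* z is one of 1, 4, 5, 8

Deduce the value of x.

8

w has just one choice, so w = 3. Strike 3 from v, x.
Among the 6 still-open variables, 7 fits only u (and all 6 values in {1, 2, 4, 5, 7, 8} must be used), so u = 7.
t and y between them cover only {2, 4} — a naked pair. Remove those values from v, x, z.
So x = 8.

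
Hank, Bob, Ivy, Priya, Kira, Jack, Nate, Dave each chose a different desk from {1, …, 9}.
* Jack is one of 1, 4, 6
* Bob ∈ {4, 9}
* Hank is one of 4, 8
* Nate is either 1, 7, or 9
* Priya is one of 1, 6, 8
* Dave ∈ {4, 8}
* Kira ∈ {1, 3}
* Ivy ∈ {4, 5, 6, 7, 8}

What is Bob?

The 8 variables together cover exactly {1, 3, 4, 5, 6, 7, 8, 9} — 8 values for 8 variables — and 3 appears only in Kira's list, so Kira = 3.
Among the 7 still-open variables, 5 fits only Ivy (and all 7 values in {1, 4, 5, 6, 7, 8, 9} must be used), so Ivy = 5.
Among the 6 still-open variables, 7 fits only Nate (and all 6 values in {1, 4, 6, 7, 8, 9} must be used), so Nate = 7.
Among the 5 still-open variables, 9 fits only Bob (and all 5 values in {1, 4, 6, 8, 9} must be used), so Bob = 9.

9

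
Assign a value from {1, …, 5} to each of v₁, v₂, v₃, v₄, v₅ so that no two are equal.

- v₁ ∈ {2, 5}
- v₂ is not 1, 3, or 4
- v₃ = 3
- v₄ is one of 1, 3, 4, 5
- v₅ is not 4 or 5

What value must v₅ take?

v₃'s domain is down to {3}, so v₃ = 3. So v₄, v₅ can't be 3.
The 4 still-open variables together cover exactly {1, 2, 4, 5} — 4 values for 4 variables — and 4 appears only in v₄'s list, so v₄ = 4.
Among the 3 still-open variables, 1 fits only v₅ (and all 3 values in {1, 2, 5} must be used), so v₅ = 1.

1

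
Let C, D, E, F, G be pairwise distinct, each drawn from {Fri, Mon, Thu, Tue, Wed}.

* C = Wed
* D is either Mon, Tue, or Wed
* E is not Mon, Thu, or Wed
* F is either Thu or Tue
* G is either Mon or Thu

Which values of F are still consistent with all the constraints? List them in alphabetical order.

Thu, Tue

C's domain is down to {Wed}, so C = Wed. Strike Wed from D.
The 4 still-open variables together cover exactly {Fri, Mon, Thu, Tue} — 4 values for 4 variables — and Fri appears only in E's list, so E = Fri.
No further eliminations apply; F can still be any of Thu, Tue.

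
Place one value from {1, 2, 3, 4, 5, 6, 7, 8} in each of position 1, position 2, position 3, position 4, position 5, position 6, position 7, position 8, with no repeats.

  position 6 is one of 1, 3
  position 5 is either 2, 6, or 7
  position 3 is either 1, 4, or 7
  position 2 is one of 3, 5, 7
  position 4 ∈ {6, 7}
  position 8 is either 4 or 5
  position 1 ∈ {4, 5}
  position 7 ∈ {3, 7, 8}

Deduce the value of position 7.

8

The 8 variables draw from only 8 values {1, 2, 3, 4, 5, 6, 7, 8}, so each is used; only position 5 can be 2, hence position 5 = 2.
Among the 7 still-open variables, 6 fits only position 4 (and all 7 values in {1, 3, 4, 5, 6, 7, 8} must be used), so position 4 = 6.
The 6 still-open variables together cover exactly {1, 3, 4, 5, 7, 8} — 6 values for 6 variables — and 8 appears only in position 7's list, so position 7 = 8.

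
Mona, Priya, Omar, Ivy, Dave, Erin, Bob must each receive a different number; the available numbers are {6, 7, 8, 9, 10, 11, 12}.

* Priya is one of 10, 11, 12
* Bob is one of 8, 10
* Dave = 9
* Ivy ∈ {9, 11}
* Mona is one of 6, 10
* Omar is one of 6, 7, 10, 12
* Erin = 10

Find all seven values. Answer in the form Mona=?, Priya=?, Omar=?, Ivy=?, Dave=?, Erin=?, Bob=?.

Mona=6, Priya=12, Omar=7, Ivy=11, Dave=9, Erin=10, Bob=8

Dave has just one choice, so Dave = 9. Eliminate 9 elsewhere: Ivy.
Erin's domain is down to {10}, so Erin = 10. Remove 10 from Mona, Priya, Omar, Bob.
Bob's domain is down to {8}, so Bob = 8.
Mona's domain is down to {6}, so Mona = 6. Eliminate 6 elsewhere: Omar.
Ivy's domain is down to {11}, so Ivy = 11. Remove 11 from Priya.
Priya's domain is down to {12}, so Priya = 12. So Omar can't be 12.
Omar must be 7 (only option left).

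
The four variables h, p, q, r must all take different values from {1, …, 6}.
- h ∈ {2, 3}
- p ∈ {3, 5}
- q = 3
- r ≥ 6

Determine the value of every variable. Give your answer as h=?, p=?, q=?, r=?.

h=2, p=5, q=3, r=6

q must be 3 (only option left). Eliminate 3 elsewhere: h, p.
r must be 6 (only option left).
h must be 2 (only option left).
That leaves p = 5.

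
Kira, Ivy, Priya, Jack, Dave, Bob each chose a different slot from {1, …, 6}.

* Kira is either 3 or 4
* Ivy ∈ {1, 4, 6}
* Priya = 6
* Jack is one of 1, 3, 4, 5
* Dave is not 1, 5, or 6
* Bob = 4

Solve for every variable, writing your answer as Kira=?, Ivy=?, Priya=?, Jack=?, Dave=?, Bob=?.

Priya's domain is down to {6}, so Priya = 6. Remove 6 from Ivy.
Bob must be 4 (only option left). Remove 4 from Kira, Ivy, Jack, Dave.
Kira has just one choice, so Kira = 3. Eliminate 3 elsewhere: Jack, Dave.
Ivy's domain is down to {1}, so Ivy = 1. Remove 1 from Jack.
Jack has just one choice, so Jack = 5.
Dave must be 2 (only option left).

Kira=3, Ivy=1, Priya=6, Jack=5, Dave=2, Bob=4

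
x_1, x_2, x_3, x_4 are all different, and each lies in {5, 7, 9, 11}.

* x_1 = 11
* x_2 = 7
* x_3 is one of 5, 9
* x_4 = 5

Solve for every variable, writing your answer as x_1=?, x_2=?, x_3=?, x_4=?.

x_1=11, x_2=7, x_3=9, x_4=5

x_1 must be 11 (only option left).
x_2's domain is down to {7}, so x_2 = 7.
x_4 has just one choice, so x_4 = 5. Strike 5 from x_3.
x_3's domain is down to {9}, so x_3 = 9.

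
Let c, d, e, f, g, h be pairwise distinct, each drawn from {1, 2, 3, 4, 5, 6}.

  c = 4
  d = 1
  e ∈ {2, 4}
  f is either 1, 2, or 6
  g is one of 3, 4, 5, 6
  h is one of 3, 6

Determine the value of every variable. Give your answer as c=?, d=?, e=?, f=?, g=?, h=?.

c has just one choice, so c = 4. Remove 4 from e, g.
d has just one choice, so d = 1. Eliminate 1 elsewhere: f.
e must be 2 (only option left). Remove 2 from f.
That leaves f = 6. Eliminate 6 elsewhere: g, h.
h has just one choice, so h = 3. Remove 3 from g.
g's domain is down to {5}, so g = 5.

c=4, d=1, e=2, f=6, g=5, h=3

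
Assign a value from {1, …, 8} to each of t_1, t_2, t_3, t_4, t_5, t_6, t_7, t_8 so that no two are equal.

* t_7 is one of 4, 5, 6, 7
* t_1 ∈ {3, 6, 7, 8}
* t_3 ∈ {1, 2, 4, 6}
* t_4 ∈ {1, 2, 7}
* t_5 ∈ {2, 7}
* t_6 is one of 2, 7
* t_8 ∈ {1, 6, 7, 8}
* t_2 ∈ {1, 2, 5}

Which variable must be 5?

t_2

The 8 variables draw from only 8 values {1, 2, 3, 4, 5, 6, 7, 8}, so each is used; only t_1 can be 3, hence t_1 = 3.
The 7 still-open variables draw from only 7 values {1, 2, 4, 5, 6, 7, 8}, so each is used; only t_8 can be 8, hence t_8 = 8.
The 2 variables t_5 and t_6 are confined to {2, 7}, which locks those values in; drop them from t_2, t_3, t_4, t_7.
t_4 has just one choice, so t_4 = 1. Strike 1 from t_2, t_3.
So 5 goes to t_2.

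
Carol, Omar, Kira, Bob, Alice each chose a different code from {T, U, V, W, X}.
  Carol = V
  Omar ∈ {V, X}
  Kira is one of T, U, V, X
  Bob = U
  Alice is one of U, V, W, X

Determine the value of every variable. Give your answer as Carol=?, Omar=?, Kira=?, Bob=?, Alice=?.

Carol=V, Omar=X, Kira=T, Bob=U, Alice=W

Carol must be V (only option left). Remove V from Omar, Kira, Alice.
Omar must be X (only option left). So Kira, Alice can't be X.
That leaves Bob = U. Eliminate U elsewhere: Kira, Alice.
Alice has just one choice, so Alice = W.
Kira must be T (only option left).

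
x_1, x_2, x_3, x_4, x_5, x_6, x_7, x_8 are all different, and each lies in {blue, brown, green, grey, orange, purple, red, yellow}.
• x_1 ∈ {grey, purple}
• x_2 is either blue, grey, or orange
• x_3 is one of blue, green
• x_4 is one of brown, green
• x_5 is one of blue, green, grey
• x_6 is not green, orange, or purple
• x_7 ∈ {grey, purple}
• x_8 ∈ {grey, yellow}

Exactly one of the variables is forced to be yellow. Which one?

The 8 variables draw from only 8 values {blue, brown, green, grey, orange, purple, red, yellow}, so each is used; only x_2 can be orange, hence x_2 = orange.
Among the 7 still-open variables, red fits only x_6 (and all 7 values in {blue, brown, green, grey, purple, red, yellow} must be used), so x_6 = red.
Among the 6 still-open variables, brown fits only x_4 (and all 6 values in {blue, brown, green, grey, purple, yellow} must be used), so x_4 = brown.
The 5 still-open variables together cover exactly {blue, green, grey, purple, yellow} — 5 values for 5 variables — and yellow appears only in x_8's list, so x_8 = yellow.

x_8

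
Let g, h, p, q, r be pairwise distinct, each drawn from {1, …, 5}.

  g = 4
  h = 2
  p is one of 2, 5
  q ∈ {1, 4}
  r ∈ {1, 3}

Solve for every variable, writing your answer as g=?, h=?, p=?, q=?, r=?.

g has just one choice, so g = 4. So q can't be 4.
h's domain is down to {2}, so h = 2. Eliminate 2 elsewhere: p.
p has just one choice, so p = 5.
q has just one choice, so q = 1. So r can't be 1.
r must be 3 (only option left).

g=4, h=2, p=5, q=1, r=3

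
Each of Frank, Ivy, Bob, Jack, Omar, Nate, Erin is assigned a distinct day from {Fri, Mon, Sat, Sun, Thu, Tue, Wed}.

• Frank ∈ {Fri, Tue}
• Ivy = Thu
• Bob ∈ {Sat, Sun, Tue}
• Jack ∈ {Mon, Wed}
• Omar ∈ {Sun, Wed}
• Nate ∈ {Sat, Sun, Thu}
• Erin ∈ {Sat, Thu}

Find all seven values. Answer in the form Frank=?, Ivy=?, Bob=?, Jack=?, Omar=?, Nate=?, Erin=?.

Frank=Fri, Ivy=Thu, Bob=Tue, Jack=Mon, Omar=Wed, Nate=Sun, Erin=Sat

Ivy must be Thu (only option left). Remove Thu from Nate, Erin.
Erin has just one choice, so Erin = Sat. Eliminate Sat elsewhere: Bob, Nate.
Nate has just one choice, so Nate = Sun. So Bob, Omar can't be Sun.
Bob must be Tue (only option left). Remove Tue from Frank.
Omar's domain is down to {Wed}, so Omar = Wed. So Jack can't be Wed.
Frank must be Fri (only option left).
Jack must be Mon (only option left).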